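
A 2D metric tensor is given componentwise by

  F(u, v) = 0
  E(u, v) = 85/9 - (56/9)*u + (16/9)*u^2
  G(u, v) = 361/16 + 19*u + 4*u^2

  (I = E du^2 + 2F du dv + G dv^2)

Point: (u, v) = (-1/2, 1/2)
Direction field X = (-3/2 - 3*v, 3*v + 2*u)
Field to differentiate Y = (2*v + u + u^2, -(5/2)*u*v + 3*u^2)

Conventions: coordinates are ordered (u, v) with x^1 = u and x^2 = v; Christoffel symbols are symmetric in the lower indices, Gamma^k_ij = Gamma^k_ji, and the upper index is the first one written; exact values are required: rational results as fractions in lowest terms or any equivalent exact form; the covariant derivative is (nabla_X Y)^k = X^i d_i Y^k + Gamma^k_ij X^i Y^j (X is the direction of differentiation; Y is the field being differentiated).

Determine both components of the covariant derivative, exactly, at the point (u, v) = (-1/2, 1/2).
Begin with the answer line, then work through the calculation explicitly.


Answer: (nabla_X Y)^u = 539/416, (nabla_X Y)^v = 91/8

E = 13, F = 0, G = 225/16 at the point
E_u = -8, E_v = 0, F_u = 0, F_v = 0, G_u = 15, G_v = 0
EG - F^2 = 2925/16;  g^inv = (16/2925) * [[225/16, 0], [0, 13]]
first-kind symbols [ij,l] = (1/2)(d_i g_jl + d_j g_il - d_l g_ij): [uu,u] = E_u/2 = -4, [uu,v] = F_u - E_v/2 = 0, [uv,u] = E_v/2 = 0, [uv,v] = G_u/2 = 15/2, [vv,u] = F_v - G_u/2 = -15/2, [vv,v] = G_v/2 = 0
Gamma^u_ij = (G*[ij,u] - F*[ij,v])/(EG - F^2), Gamma^v_ij = (E*[ij,v] - F*[ij,u])/(EG - F^2)
Gamma_uuu = -4/13, Gamma_uuv = 0, Gamma_uvv = -15/26, Gamma_vuu = 0, Gamma_vuv = 8/15, Gamma_vvv = 0
X = (-3, 1/2), Y = (3/4, 11/8) at the point


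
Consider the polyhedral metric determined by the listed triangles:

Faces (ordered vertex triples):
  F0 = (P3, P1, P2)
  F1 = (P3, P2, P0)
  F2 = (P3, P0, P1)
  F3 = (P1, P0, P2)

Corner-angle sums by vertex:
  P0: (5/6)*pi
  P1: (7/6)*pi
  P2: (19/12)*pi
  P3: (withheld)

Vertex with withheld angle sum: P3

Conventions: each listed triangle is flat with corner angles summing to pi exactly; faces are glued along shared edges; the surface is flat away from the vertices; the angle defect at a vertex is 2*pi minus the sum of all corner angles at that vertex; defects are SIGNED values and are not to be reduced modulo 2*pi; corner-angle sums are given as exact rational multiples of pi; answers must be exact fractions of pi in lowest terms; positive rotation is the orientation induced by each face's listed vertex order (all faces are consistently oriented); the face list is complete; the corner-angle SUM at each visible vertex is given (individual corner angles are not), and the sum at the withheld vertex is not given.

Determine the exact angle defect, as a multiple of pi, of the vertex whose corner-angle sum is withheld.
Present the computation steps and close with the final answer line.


V = 4, E = 6, F = 4; chi = V - E + F = 2
Gauss-Bonnet: total defect = 2*pi*chi = 4*pi; visible defects sum to (29/12)*pi

Answer: defect(P3) = (19/12)*pi


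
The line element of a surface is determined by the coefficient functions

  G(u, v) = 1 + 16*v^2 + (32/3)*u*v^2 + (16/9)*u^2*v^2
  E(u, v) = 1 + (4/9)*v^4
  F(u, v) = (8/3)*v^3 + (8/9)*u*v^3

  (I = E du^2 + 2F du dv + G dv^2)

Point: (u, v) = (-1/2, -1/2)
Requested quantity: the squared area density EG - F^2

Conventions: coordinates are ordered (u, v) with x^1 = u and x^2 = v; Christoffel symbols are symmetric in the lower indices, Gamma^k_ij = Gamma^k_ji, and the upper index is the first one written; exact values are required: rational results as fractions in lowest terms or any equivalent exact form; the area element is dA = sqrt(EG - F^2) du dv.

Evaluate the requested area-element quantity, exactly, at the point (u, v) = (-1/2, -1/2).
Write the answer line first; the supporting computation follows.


Answer: EG - F^2 = 137/36

E = 37/36, F = -5/18, G = 34/9; EG - F^2 = 137/36


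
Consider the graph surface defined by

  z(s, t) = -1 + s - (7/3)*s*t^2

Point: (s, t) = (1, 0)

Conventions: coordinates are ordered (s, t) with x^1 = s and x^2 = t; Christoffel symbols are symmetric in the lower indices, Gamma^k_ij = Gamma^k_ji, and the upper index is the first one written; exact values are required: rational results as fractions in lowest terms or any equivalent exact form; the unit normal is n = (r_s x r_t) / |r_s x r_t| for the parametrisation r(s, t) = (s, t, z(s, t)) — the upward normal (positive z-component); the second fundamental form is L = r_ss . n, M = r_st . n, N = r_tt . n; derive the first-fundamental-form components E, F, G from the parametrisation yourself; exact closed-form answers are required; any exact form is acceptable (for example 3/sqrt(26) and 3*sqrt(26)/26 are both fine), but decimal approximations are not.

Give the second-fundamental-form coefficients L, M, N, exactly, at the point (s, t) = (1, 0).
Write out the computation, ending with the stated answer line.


z_s = 1, z_t = 0, z_ss = 0, z_st = 0, z_tt = -14/3
E = 2, F = 0, G = 1; answer radicand W^2 = 2
unnormalised second-form numerators: l = 0, m = 0, n = -14/3; L = l/sqrt(2), and similarly M = m/sqrt(W^2), N = n/sqrt(W^2)

Answer: L = 0, M = 0, N = -7*sqrt(2)/3


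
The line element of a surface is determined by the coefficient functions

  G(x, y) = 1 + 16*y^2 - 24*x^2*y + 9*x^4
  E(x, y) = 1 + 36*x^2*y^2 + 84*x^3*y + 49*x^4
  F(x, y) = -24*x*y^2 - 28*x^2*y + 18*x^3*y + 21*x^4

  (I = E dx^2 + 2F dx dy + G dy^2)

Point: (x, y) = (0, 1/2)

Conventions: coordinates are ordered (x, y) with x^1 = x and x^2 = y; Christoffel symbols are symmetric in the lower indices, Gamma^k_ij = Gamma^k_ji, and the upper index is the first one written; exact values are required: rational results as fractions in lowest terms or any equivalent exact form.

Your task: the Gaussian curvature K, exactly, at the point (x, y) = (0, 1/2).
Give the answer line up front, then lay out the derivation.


Answer: K = -12/25

E = 1, F = 0, G = 5, EG - F^2 = 5 at the point
E_x = 0, E_y = 0, F_x = -6, F_y = 0, G_x = 0, G_y = 16
E_yy = 0, F_xy = -24, G_xx = -24
Compute both Brioschi determinants and normalise by (EG - F^2)^2.
M1 = [[-E_yy/2 + F_xy - G_xx/2, E_x/2, F_x - E_y/2], [F_y - G_x/2, E, F], [G_y/2, F, G]] = [[-12, 0, -6], [0, 1, 0], [8, 0, 5]]; det M1 = -12
M2 = [[0, E_y/2, G_x/2], [E_y/2, E, F], [G_x/2, F, G]] = [[0, 0, 0], [0, 1, 0], [0, 0, 5]]; det M2 = 0
det M1 - det M2 = -12; K = -12 / (5)^2 = -12/25


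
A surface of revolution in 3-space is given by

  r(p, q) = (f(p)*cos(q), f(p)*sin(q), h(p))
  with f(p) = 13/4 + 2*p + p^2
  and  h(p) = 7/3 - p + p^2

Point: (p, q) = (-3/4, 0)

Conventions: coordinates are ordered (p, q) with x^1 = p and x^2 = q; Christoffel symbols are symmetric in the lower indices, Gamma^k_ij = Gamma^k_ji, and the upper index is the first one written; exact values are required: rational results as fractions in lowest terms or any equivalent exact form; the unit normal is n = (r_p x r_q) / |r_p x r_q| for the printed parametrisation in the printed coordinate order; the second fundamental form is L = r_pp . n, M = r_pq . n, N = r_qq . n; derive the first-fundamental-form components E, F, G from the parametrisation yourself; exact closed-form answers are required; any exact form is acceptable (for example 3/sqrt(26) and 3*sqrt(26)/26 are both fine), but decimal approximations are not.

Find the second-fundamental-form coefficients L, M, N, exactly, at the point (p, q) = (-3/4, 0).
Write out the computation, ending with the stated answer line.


f = 37/16, f' = 1/2, f'' = 2, h' = -5/2, h'' = 2
E = 13/2, F = 0, G = 1369/256; answer radicand W^2 = 13/2
unnormalised second-form numerators: l = 6, m = 0, n = -185/32; L = l/sqrt(13/2), and similarly M = m/sqrt(W^2), N = n/sqrt(W^2)

Answer: L = 6*sqrt(26)/13, M = 0, N = -185*sqrt(26)/416


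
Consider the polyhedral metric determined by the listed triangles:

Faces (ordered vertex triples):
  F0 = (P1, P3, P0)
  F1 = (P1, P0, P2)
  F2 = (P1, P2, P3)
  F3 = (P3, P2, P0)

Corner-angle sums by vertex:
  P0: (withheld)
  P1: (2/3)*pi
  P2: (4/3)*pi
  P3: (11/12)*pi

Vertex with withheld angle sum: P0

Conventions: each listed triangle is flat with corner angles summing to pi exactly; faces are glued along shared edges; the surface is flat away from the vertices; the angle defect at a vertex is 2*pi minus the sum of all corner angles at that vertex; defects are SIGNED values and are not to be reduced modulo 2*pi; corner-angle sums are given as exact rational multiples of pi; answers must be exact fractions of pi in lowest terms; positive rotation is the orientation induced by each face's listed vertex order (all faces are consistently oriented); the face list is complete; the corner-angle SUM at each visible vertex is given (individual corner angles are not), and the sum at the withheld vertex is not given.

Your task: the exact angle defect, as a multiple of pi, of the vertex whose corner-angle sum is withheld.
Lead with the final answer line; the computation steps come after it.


Answer: defect(P0) = (11/12)*pi

V = 4, E = 6, F = 4; chi = V - E + F = 2
Gauss-Bonnet: total defect = 2*pi*chi = 4*pi; visible defects sum to (37/12)*pi


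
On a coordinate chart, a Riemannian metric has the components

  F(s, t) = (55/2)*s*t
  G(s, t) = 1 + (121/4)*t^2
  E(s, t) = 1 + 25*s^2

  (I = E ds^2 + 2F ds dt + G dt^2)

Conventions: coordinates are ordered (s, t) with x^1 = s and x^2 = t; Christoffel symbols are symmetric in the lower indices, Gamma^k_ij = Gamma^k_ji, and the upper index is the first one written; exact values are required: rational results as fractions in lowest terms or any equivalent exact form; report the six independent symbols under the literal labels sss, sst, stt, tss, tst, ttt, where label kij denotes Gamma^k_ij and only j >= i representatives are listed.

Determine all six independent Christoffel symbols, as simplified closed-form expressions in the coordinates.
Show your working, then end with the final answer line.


E = 1 + 25*s^2; F = (55/2)*s*t; G = 1 + (121/4)*t^2
Gamma^k_ij = (1/2) g^{kl} (d_i g_jl + d_j g_il - d_l g_ij), with g^inv = (1/(EG-F^2)) [[G, -F], [-F, E]]
first partials: E_s = 50*s, E_t = 0, F_s = (55/2)*t, F_t = (55/2)*s, G_s = 0, G_t = (121/2)*t
D = EG - F^2 = 1 + (121/4)*t^2 + 25*s^2
expanded: Gamma^s_ss = (G E_s - 2F F_s + F E_t)/(2D), Gamma^s_st = (G E_t - F G_s)/(2D), Gamma^s_tt = (2G F_t - G G_s - F G_t)/(2D), Gamma^t_ss = (2E F_s - E E_t - F E_s)/(2D), Gamma^t_st = (E G_s - F E_t)/(2D), Gamma^t_tt = (E G_t - 2F F_t + F G_s)/(2D); substitute and cancel common factors

Answer: Gamma_sss = 100*s/(100*s^2 + 121*t^2 + 4), Gamma_sst = 0, Gamma_stt = 110*s/(100*s^2 + 121*t^2 + 4), Gamma_tss = 110*t/(100*s^2 + 121*t^2 + 4), Gamma_tst = 0, Gamma_ttt = 121*t/(100*s^2 + 121*t^2 + 4)


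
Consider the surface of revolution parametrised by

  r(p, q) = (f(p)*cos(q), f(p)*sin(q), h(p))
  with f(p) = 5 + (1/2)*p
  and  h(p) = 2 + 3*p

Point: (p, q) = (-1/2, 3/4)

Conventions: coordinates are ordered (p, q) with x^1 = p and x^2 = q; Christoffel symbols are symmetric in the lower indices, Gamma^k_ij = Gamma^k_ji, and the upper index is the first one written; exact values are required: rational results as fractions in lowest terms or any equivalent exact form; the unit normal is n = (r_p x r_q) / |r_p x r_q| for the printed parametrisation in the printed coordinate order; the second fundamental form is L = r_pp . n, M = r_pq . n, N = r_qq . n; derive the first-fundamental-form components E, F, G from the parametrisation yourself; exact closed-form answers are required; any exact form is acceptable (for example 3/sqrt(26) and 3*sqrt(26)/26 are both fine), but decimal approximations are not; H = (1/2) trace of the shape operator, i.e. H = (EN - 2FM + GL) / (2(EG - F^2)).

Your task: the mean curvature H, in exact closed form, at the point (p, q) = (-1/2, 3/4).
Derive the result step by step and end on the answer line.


f = 19/4, f' = 1/2, f'' = 0, h' = 3, h'' = 0
E = 37/4, F = 0, G = 361/16; answer radicand W^2 = 37/4
unnormalised second-form numerators: l = 0, m = 0, n = 57/4; L = l/sqrt(37/4), and similarly M = m/sqrt(W^2), N = n/sqrt(W^2)
H = (E*n - 2*F*m + G*l) / (2*(EG - F^2)*sqrt(W^2)); E*n - 2*F*m + G*l = 2109/16, EG - F^2 = 13357/64, so H = (6/19)/sqrt(37/4)

Answer: H = 12*sqrt(37)/703


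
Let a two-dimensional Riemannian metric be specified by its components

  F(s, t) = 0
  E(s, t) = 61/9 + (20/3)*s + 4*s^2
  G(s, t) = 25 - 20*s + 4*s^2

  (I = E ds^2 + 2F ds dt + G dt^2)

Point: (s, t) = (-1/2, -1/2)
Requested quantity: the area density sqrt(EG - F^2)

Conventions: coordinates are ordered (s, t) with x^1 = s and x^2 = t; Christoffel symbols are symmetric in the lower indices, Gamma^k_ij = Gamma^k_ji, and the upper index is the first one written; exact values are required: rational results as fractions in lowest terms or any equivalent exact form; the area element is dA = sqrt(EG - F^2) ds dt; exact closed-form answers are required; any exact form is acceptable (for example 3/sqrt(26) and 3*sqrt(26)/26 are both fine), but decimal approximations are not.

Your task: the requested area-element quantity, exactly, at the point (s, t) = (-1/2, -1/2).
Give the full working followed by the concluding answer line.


E = 40/9, F = 0, G = 36; EG - F^2 = 160

Answer: sqrt(EG - F^2) = 4*sqrt(10)


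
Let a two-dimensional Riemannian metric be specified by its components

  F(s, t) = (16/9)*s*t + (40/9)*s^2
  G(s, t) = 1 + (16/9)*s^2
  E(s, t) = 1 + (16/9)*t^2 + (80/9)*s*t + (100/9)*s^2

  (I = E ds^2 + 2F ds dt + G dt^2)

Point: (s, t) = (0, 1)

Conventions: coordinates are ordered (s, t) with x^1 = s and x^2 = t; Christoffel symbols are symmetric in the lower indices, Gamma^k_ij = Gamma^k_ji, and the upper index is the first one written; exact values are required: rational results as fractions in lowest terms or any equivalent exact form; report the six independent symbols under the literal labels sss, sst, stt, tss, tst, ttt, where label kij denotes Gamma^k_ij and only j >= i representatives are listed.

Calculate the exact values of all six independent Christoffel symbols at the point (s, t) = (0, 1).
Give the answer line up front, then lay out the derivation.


Answer: Gamma_sss = 8/5, Gamma_sst = 16/25, Gamma_stt = 0, Gamma_tss = 0, Gamma_tst = 0, Gamma_ttt = 0

E = 25/9, F = 0, G = 1 at the point
E_s = 80/9, E_t = 32/9, F_s = 16/9, F_t = 0, G_s = 0, G_t = 0
EG - F^2 = 25/9;  g^inv = (9/25) * [[1, 0], [0, 25/9]]
first-kind symbols [ij,l] = (1/2)(d_i g_jl + d_j g_il - d_l g_ij): [ss,s] = E_s/2 = 40/9, [ss,t] = F_s - E_t/2 = 0, [st,s] = E_t/2 = 16/9, [st,t] = G_s/2 = 0, [tt,s] = F_t - G_s/2 = 0, [tt,t] = G_t/2 = 0
Gamma^s_ij = (G*[ij,s] - F*[ij,t])/(EG - F^2), Gamma^t_ij = (E*[ij,t] - F*[ij,s])/(EG - F^2)


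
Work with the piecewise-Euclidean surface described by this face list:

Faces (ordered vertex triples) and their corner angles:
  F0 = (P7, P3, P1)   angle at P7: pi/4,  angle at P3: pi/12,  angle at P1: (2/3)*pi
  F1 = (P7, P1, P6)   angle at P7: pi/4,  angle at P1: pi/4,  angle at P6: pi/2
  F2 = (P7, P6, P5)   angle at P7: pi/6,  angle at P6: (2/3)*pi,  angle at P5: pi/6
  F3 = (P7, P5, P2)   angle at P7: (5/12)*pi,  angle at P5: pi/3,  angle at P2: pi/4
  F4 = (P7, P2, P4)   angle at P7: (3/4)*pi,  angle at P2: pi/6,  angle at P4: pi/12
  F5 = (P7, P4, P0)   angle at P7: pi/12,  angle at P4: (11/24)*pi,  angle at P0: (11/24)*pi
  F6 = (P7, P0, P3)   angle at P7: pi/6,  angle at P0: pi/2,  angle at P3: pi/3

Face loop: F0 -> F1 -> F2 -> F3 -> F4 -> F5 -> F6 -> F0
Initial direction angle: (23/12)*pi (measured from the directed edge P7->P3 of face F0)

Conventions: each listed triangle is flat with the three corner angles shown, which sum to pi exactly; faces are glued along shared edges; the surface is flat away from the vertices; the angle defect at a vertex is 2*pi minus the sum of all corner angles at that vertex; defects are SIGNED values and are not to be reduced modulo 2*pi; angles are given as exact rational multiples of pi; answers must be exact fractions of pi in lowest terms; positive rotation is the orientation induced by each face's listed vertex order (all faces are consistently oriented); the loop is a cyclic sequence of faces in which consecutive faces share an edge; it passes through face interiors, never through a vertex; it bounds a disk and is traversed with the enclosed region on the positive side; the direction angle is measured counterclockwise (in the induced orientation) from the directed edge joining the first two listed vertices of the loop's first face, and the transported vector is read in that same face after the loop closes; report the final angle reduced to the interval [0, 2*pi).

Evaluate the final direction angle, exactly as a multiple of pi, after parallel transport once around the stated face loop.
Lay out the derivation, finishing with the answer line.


enclosed vertex P7: corner angles sum to (25/12)*pi, defect = 2*pi - (25/12)*pi = -pi/12
by Gauss-Bonnet the loop rotates the vector by the enclosed defect sum (positive orientation, mod 2*pi)
final angle = (23/12)*pi - pi/12 = (11/6)*pi (mod 2*pi)

Answer: final direction angle = (11/6)*pi


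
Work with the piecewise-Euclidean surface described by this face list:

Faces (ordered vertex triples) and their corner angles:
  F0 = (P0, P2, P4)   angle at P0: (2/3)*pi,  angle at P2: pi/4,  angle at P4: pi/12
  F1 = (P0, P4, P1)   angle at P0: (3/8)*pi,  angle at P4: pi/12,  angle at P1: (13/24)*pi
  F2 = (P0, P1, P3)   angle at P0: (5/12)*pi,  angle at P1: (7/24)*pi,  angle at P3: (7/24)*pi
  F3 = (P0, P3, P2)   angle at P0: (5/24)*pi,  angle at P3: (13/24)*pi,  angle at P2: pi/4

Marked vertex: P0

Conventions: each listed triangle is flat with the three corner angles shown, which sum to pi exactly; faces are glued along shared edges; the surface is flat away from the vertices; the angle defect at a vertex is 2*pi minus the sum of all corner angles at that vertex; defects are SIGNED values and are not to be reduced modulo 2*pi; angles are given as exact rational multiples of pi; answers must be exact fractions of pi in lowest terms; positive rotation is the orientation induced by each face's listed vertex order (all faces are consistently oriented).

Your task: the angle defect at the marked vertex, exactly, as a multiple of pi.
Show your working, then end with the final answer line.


Sum of corner angles at P0: (5/3)*pi
defect = 2*pi - (5/3)*pi

Answer: defect(P0) = pi/3


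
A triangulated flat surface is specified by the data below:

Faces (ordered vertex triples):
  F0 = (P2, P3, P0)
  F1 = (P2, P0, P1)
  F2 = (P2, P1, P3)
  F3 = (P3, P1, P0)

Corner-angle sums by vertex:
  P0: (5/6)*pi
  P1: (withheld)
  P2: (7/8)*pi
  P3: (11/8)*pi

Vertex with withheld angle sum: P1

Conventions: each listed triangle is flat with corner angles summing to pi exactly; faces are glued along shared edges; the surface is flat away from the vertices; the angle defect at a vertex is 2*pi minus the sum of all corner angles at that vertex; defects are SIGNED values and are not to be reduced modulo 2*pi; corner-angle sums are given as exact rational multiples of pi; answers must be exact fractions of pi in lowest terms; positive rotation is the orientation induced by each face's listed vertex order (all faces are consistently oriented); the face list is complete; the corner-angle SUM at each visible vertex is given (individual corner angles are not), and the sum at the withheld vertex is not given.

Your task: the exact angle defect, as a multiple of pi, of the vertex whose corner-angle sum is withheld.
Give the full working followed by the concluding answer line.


V = 4, E = 6, F = 4; chi = V - E + F = 2
Gauss-Bonnet: total defect = 2*pi*chi = 4*pi; visible defects sum to (35/12)*pi

Answer: defect(P1) = (13/12)*pi


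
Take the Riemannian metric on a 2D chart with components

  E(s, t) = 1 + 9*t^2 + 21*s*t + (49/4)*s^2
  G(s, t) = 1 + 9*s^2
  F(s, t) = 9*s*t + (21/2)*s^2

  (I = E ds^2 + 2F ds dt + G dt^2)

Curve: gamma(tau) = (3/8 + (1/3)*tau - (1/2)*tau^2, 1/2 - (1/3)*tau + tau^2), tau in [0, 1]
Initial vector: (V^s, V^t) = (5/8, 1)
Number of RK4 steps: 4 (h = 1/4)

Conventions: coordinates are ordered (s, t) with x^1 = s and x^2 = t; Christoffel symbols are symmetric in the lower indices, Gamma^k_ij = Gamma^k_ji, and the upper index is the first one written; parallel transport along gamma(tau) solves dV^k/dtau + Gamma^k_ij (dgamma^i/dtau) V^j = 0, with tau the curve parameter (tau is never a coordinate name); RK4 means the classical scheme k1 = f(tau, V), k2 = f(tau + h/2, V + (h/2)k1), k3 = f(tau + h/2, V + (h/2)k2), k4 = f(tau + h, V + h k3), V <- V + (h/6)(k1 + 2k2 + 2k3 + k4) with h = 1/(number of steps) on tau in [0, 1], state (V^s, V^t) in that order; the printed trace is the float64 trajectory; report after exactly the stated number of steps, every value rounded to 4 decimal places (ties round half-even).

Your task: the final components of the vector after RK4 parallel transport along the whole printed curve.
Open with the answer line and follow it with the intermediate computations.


Answer: V^s = 0.5461, V^t = 0.9630

gamma'(tau) = (1/3 - tau, -1/3 + 2*tau); f(tau, V)^k = -Gamma^k_ij(gamma(tau)) gamma'^i(tau) V^j; h = 1/4; intermediate values shown to 6 dp
curve data and Christoffel symbols at the stage parameters:
  tau = 0.000000: gamma = (0.375000, 0.500000), gamma' = (0.333333, -0.333333); Gamma_sss = 0.967370, Gamma_sst = 0.829175, Gamma_stt = 0.000000, Gamma_tss = 0.386948, Gamma_tst = 0.331670, Gamma_ttt = 0.000000
  tau = 0.125000: gamma = (0.408854, 0.473958), gamma' = (0.208333, -0.083333); Gamma_sss = 0.938152, Gamma_sst = 0.804130, Gamma_stt = 0.000000, Gamma_tss = 0.403350, Gamma_tst = 0.345728, Gamma_ttt = 0.000000
  tau = 0.250000: gamma = (0.427083, 0.479167), gamma' = (0.083333, 0.166667); Gamma_sss = 0.913085, Gamma_sst = 0.782645, Gamma_stt = 0.000000, Gamma_tss = 0.398968, Gamma_tst = 0.341973, Gamma_ttt = 0.000000
  tau = 0.375000: gamma = (0.429688, 0.515625), gamma' = (-0.041667, 0.416667); Gamma_sss = 0.892120, Gamma_sst = 0.764674, Gamma_stt = 0.000000, Gamma_tss = 0.376952, Gamma_tst = 0.323102, Gamma_ttt = 0.000000
  tau = 0.500000: gamma = (0.416667, 0.583333), gamma' = (-0.166667, 0.666667); Gamma_sss = 0.873464, Gamma_sst = 0.748683, Gamma_stt = 0.000000, Gamma_tss = 0.340311, Gamma_tst = 0.291695, Gamma_ttt = 0.000000
  tau = 0.625000: gamma = (0.388021, 0.682292), gamma' = (-0.291667, 0.916667); Gamma_sss = 0.854367, Gamma_sst = 0.732314, Gamma_stt = 0.000000, Gamma_tss = 0.292086, Gamma_tst = 0.250359, Gamma_ttt = 0.000000
  tau = 0.750000: gamma = (0.343750, 0.812500), gamma' = (-0.416667, 1.166667); Gamma_sss = 0.831864, Gamma_sst = 0.713027, Gamma_stt = 0.000000, Gamma_tss = 0.235635, Gamma_tst = 0.201973, Gamma_ttt = 0.000000
  tau = 0.875000: gamma = (0.283854, 0.973958), gamma' = (-0.541667, 1.416667); Gamma_sss = 0.803494, Gamma_sst = 0.688709, Gamma_stt = 0.000000, Gamma_tss = 0.174754, Gamma_tst = 0.149789, Gamma_ttt = 0.000000
  tau = 1.000000: gamma = (0.208333, 1.166667), gamma' = (-0.666667, 1.666667); Gamma_sss = 0.767883, Gamma_sst = 0.658186, Gamma_stt = 0.000000, Gamma_tss = 0.113480, Gamma_tst = 0.097269, Gamma_ttt = 0.000000
step 0: V^s = 0.6250, V^t = 1.0000
step 1: k1 = (-0.305182, -0.122073), k2 = (-0.240345, -0.103334), k3 = (-0.241778, -0.103950), k4 = (-0.180124, -0.078704); V <- V + (h/6)(k1 + 2k2 + 2k3 + k4): V^s = 0.5646, V^t = 0.9744
step 2: k1 = (-0.180156, -0.078718), k2 = (-0.121834, -0.051479), k3 = (-0.123777, -0.052300), k4 = (-0.068722, -0.026775); V <- V + (h/6)(k1 + 2k2 + 2k3 + k4): V^s = 0.5338, V^t = 0.9613
step 3: k1 = (-0.068756, -0.026788), k2 = (-0.017059, -0.005832), k3 = (-0.019227, -0.006573), k4 = (0.028435, 0.008054); V <- V + (h/6)(k1 + 2k2 + 2k3 + k4): V^s = 0.5291, V^t = 0.9595
step 4: k1 = (0.028334, 0.008026), k2 = (0.070475, 0.015328), k3 = (0.067969, 0.014783), k4 = (0.103172, 0.015247); V <- V + (h/6)(k1 + 2k2 + 2k3 + k4): V^s = 0.5461, V^t = 0.9630


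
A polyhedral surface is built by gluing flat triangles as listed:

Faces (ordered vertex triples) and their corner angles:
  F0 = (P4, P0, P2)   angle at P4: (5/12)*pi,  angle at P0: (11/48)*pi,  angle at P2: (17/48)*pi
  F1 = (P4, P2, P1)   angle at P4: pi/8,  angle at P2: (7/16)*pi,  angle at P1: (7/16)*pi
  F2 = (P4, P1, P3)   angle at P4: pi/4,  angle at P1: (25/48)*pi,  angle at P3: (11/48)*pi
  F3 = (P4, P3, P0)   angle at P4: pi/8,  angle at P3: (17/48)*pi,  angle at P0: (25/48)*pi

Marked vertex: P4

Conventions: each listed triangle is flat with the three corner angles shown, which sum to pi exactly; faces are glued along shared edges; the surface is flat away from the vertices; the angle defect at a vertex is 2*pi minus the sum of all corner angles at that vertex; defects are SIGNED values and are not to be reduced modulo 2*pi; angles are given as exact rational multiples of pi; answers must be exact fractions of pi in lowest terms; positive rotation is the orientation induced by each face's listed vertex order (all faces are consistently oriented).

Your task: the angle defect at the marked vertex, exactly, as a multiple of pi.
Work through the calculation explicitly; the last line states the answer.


Sum of corner angles at P4: (11/12)*pi
defect = 2*pi - (11/12)*pi

Answer: defect(P4) = (13/12)*pi


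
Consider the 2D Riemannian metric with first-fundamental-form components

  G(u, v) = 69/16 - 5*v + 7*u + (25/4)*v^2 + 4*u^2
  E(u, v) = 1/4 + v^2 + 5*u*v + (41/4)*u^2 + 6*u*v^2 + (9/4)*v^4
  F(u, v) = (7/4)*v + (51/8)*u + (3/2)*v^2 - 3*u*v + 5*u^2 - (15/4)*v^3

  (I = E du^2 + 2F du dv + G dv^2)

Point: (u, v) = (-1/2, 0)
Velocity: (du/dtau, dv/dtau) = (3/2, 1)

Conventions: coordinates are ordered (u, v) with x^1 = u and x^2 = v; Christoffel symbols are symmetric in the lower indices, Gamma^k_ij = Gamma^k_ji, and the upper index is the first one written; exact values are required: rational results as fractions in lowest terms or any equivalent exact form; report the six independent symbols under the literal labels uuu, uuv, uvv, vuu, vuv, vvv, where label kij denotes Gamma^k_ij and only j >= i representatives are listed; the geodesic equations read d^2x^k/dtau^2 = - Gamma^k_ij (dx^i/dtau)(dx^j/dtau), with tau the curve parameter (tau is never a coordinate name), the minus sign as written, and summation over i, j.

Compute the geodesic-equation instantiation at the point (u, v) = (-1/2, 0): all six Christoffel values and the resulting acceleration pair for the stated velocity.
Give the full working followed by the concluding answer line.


E = 45/16, F = -31/16, G = 29/16 at the point
E_u = -41/4, E_v = -5/2, F_u = 11/8, F_v = 13/4, G_u = 3, G_v = -5
EG - F^2 = 43/32;  g^inv = (32/43) * [[29/16, 31/16], [31/16, 45/16]]
first-kind symbols [ij,l] = (1/2)(d_i g_jl + d_j g_il - d_l g_ij): [uu,u] = E_u/2 = -41/8, [uu,v] = F_u - E_v/2 = 21/8, [uv,u] = E_v/2 = -5/4, [uv,v] = G_u/2 = 3/2, [vv,u] = F_v - G_u/2 = 7/4, [vv,v] = G_v/2 = -5/2
Gamma^u_ij = (G*[ij,u] - F*[ij,v])/(EG - F^2), Gamma^v_ij = (E*[ij,v] - F*[ij,u])/(EG - F^2)
Gamma_uuu = -269/86, Gamma_uuv = 41/86, Gamma_uvv = -107/86, Gamma_vuu = -163/86, Gamma_vuv = 115/86, Gamma_vvv = -233/86
d^2u/dtau^2 = -(Gamma_uuu*(3/2)^2 + 2*Gamma_uuv*(3/2)*(1) + Gamma_uvv*(1)^2) = 2357/344
d^2v/dtau^2 = -(Gamma_vuu*(3/2)^2 + 2*Gamma_vuv*(3/2)*(1) + Gamma_vvv*(1)^2) = 1019/344

Answer: Gamma_uuu = -269/86, Gamma_uuv = 41/86, Gamma_uvv = -107/86, Gamma_vuu = -163/86, Gamma_vuv = 115/86, Gamma_vvv = -233/86; accelerations (d^2u/dtau^2, d^2v/dtau^2) = (2357/344, 1019/344)


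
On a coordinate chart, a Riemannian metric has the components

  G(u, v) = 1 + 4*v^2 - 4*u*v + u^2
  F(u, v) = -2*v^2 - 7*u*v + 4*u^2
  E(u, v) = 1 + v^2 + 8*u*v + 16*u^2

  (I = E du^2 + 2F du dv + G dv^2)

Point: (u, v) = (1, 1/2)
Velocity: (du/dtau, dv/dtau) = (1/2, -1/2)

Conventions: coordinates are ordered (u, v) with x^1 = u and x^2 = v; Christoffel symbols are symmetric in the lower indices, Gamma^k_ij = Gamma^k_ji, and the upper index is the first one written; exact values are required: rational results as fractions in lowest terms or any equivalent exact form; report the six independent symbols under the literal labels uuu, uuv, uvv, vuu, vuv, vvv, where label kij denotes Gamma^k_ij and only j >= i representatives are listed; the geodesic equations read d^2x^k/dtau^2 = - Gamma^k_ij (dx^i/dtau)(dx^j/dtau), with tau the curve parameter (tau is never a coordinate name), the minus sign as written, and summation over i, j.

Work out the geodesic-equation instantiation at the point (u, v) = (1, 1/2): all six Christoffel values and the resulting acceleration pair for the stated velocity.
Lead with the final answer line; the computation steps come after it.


Answer: Gamma_uuu = 72/85, Gamma_uuv = 18/85, Gamma_uvv = -36/85, Gamma_vuu = 0, Gamma_vuv = 0, Gamma_vvv = 0; accelerations (d^2u/dtau^2, d^2v/dtau^2) = (0, 0)

E = 85/4, F = 0, G = 1 at the point
E_u = 36, E_v = 9, F_u = 9/2, F_v = -9, G_u = 0, G_v = 0
EG - F^2 = 85/4;  g^inv = (4/85) * [[1, 0], [0, 85/4]]
first-kind symbols [ij,l] = (1/2)(d_i g_jl + d_j g_il - d_l g_ij): [uu,u] = E_u/2 = 18, [uu,v] = F_u - E_v/2 = 0, [uv,u] = E_v/2 = 9/2, [uv,v] = G_u/2 = 0, [vv,u] = F_v - G_u/2 = -9, [vv,v] = G_v/2 = 0
Gamma^u_ij = (G*[ij,u] - F*[ij,v])/(EG - F^2), Gamma^v_ij = (E*[ij,v] - F*[ij,u])/(EG - F^2)
Gamma_uuu = 72/85, Gamma_uuv = 18/85, Gamma_uvv = -36/85, Gamma_vuu = 0, Gamma_vuv = 0, Gamma_vvv = 0
d^2u/dtau^2 = -(Gamma_uuu*(1/2)^2 + 2*Gamma_uuv*(1/2)*(-1/2) + Gamma_uvv*(-1/2)^2) = 0
d^2v/dtau^2 = -(Gamma_vuu*(1/2)^2 + 2*Gamma_vuv*(1/2)*(-1/2) + Gamma_vvv*(-1/2)^2) = 0


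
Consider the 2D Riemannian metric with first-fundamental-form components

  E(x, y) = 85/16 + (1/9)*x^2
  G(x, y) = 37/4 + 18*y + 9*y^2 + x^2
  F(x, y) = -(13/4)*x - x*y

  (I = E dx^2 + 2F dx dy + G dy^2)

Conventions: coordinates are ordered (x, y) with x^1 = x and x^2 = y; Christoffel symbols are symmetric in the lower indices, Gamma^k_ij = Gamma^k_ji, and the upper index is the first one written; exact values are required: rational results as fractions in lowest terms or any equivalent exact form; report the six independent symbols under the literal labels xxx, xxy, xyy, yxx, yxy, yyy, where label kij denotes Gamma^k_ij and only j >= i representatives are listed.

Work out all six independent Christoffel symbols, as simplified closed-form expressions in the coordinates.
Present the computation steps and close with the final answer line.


E = 85/16 + (1/9)*x^2; F = -(13/4)*x - x*y; G = 37/4 + 18*y + 9*y^2 + x^2
Gamma^k_ij = (1/2) g^{kl} (d_i g_jl + d_j g_il - d_l g_ij), with g^inv = (1/(EG-F^2)) [[G, -F], [-F, E]]
first partials: E_x = (2/9)*x, E_y = 0, F_x = -13/4 - y, F_y = -x, G_x = 2*x, G_y = 18 + 18*y
D = EG - F^2 = 3145/64 + (765/8)*y + (765/16)*y^2 - (38/9)*x^2 - (9/2)*x^2*y + (1/9)*x^4
expanded: Gamma^x_xx = (G E_x - 2F F_x + F E_y)/(2D), Gamma^x_xy = (G E_y - F G_x)/(2D), Gamma^x_yy = (2G F_y - G G_x - F G_y)/(2D), Gamma^y_xx = (2E F_x - E E_y - F E_x)/(2D), Gamma^y_xy = (E G_x - F E_y)/(2D), Gamma^y_yy = (E G_y - 2F F_y + F G_x)/(2D); substitute and cancel common factors

Answer: Gamma_xxx = (64*x^3 - 2592*x*y - 5492*x)/(64*x^4 - 2592*x^2*y - 2432*x^2 + 27540*y^2 + 55080*y + 28305), Gamma_xxy = (576*x^2*y + 1872*x^2)/(64*x^4 - 2592*x^2*y - 2432*x^2 + 27540*y^2 + 55080*y + 28305), Gamma_xyy = (-1152*x^3 - 5184*x*y^2 + 1296*x*y + 6192*x)/(64*x^4 - 2592*x^2*y - 2432*x^2 + 27540*y^2 + 55080*y + 28305), Gamma_yxx = (-3060*y - 9945)/(64*x^4 - 2592*x^2*y - 2432*x^2 + 27540*y^2 + 55080*y + 28305), Gamma_yxy = (64*x^3 + 3060*x)/(64*x^4 - 2592*x^2*y - 2432*x^2 + 27540*y^2 + 55080*y + 28305), Gamma_yyy = (-576*x^2*y - 3168*x^2 + 27540*y + 27540)/(64*x^4 - 2592*x^2*y - 2432*x^2 + 27540*y^2 + 55080*y + 28305)


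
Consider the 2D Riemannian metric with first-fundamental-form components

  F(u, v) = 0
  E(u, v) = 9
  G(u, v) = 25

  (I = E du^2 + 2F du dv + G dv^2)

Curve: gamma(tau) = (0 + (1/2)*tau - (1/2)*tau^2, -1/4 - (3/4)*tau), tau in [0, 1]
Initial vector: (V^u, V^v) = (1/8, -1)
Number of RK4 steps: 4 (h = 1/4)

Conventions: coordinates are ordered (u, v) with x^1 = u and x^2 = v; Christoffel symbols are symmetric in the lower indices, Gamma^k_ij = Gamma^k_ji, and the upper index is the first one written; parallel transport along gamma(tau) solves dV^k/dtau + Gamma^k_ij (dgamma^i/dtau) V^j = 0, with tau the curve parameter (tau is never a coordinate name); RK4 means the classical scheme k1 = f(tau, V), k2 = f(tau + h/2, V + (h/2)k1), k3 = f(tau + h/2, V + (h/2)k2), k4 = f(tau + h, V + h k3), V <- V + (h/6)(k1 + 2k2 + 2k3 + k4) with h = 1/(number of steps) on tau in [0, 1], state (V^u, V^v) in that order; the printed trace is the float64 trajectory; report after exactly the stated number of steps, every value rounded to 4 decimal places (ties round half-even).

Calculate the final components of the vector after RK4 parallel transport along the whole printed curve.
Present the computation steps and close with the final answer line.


gamma'(tau) = (1/2 - tau, -3/4); f(tau, V)^k = -Gamma^k_ij(gamma(tau)) gamma'^i(tau) V^j; h = 1/4; intermediate values shown to 6 dp
curve data and Christoffel symbols at the stage parameters:
  tau = 0.000000: gamma = (0.000000, -0.250000), gamma' = (0.500000, -0.750000); Gamma_uuu = 0.000000, Gamma_uuv = 0.000000, Gamma_uvv = 0.000000, Gamma_vuu = 0.000000, Gamma_vuv = 0.000000, Gamma_vvv = 0.000000
  tau = 0.125000: gamma = (0.054688, -0.343750), gamma' = (0.375000, -0.750000); Gamma_uuu = 0.000000, Gamma_uuv = 0.000000, Gamma_uvv = 0.000000, Gamma_vuu = 0.000000, Gamma_vuv = 0.000000, Gamma_vvv = 0.000000
  tau = 0.250000: gamma = (0.093750, -0.437500), gamma' = (0.250000, -0.750000); Gamma_uuu = 0.000000, Gamma_uuv = 0.000000, Gamma_uvv = 0.000000, Gamma_vuu = 0.000000, Gamma_vuv = 0.000000, Gamma_vvv = 0.000000
  tau = 0.375000: gamma = (0.117188, -0.531250), gamma' = (0.125000, -0.750000); Gamma_uuu = 0.000000, Gamma_uuv = 0.000000, Gamma_uvv = 0.000000, Gamma_vuu = 0.000000, Gamma_vuv = 0.000000, Gamma_vvv = 0.000000
  tau = 0.500000: gamma = (0.125000, -0.625000), gamma' = (0.000000, -0.750000); Gamma_uuu = 0.000000, Gamma_uuv = 0.000000, Gamma_uvv = 0.000000, Gamma_vuu = 0.000000, Gamma_vuv = 0.000000, Gamma_vvv = 0.000000
  tau = 0.625000: gamma = (0.117188, -0.718750), gamma' = (-0.125000, -0.750000); Gamma_uuu = 0.000000, Gamma_uuv = 0.000000, Gamma_uvv = 0.000000, Gamma_vuu = 0.000000, Gamma_vuv = 0.000000, Gamma_vvv = 0.000000
  tau = 0.750000: gamma = (0.093750, -0.812500), gamma' = (-0.250000, -0.750000); Gamma_uuu = 0.000000, Gamma_uuv = 0.000000, Gamma_uvv = 0.000000, Gamma_vuu = 0.000000, Gamma_vuv = 0.000000, Gamma_vvv = 0.000000
  tau = 0.875000: gamma = (0.054688, -0.906250), gamma' = (-0.375000, -0.750000); Gamma_uuu = 0.000000, Gamma_uuv = 0.000000, Gamma_uvv = 0.000000, Gamma_vuu = 0.000000, Gamma_vuv = 0.000000, Gamma_vvv = 0.000000
  tau = 1.000000: gamma = (0.000000, -1.000000), gamma' = (-0.500000, -0.750000); Gamma_uuu = 0.000000, Gamma_uuv = 0.000000, Gamma_uvv = 0.000000, Gamma_vuu = 0.000000, Gamma_vuv = 0.000000, Gamma_vvv = 0.000000
step 0: V^u = 0.1250, V^v = -1.0000
step 1: k1 = (0.000000, 0.000000), k2 = (0.000000, 0.000000), k3 = (0.000000, 0.000000), k4 = (0.000000, 0.000000); V <- V + (h/6)(k1 + 2k2 + 2k3 + k4): V^u = 0.1250, V^v = -1.0000
step 2: k1 = (0.000000, 0.000000), k2 = (0.000000, 0.000000), k3 = (0.000000, 0.000000), k4 = (0.000000, 0.000000); V <- V + (h/6)(k1 + 2k2 + 2k3 + k4): V^u = 0.1250, V^v = -1.0000
step 3: k1 = (0.000000, 0.000000), k2 = (0.000000, 0.000000), k3 = (0.000000, 0.000000), k4 = (0.000000, 0.000000); V <- V + (h/6)(k1 + 2k2 + 2k3 + k4): V^u = 0.1250, V^v = -1.0000
step 4: k1 = (0.000000, 0.000000), k2 = (0.000000, 0.000000), k3 = (0.000000, 0.000000), k4 = (0.000000, 0.000000); V <- V + (h/6)(k1 + 2k2 + 2k3 + k4): V^u = 0.1250, V^v = -1.0000

Answer: V^u = 0.1250, V^v = -1.0000


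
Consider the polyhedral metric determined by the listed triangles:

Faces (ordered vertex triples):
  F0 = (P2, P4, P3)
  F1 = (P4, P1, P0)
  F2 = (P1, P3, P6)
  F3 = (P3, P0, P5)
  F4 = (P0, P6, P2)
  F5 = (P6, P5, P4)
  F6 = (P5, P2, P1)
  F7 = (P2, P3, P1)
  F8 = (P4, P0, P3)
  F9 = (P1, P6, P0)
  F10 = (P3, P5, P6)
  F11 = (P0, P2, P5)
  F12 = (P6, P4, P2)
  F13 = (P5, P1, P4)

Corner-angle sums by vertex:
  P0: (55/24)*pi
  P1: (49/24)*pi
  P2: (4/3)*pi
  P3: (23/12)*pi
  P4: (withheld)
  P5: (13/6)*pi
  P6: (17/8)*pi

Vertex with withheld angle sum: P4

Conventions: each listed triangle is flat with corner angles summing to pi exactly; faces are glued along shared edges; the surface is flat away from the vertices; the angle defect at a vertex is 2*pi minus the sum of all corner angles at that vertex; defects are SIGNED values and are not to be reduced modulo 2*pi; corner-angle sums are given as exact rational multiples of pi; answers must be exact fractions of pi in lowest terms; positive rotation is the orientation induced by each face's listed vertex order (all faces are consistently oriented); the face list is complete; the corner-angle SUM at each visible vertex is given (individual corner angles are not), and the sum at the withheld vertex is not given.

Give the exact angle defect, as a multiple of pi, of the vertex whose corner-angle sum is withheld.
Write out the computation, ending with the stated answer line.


V = 7, E = 21, F = 14; chi = V - E + F = 0
Gauss-Bonnet: total defect = 2*pi*chi = 0; visible defects sum to pi/8

Answer: defect(P4) = -pi/8


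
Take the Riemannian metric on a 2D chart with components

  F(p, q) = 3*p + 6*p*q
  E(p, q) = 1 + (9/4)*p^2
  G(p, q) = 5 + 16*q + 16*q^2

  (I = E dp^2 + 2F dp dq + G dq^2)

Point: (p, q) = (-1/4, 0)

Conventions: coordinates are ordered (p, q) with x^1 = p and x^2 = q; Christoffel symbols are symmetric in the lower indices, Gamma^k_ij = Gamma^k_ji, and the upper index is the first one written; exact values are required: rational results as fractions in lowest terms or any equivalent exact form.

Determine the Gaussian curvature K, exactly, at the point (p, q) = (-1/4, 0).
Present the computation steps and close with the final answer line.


E = 73/64, F = -3/4, G = 5, EG - F^2 = 329/64 at the point
E_p = -9/8, E_q = 0, F_p = 3, F_q = -3/2, G_p = 0, G_q = 16
E_qq = 0, F_pq = 6, G_pp = 0
Compute both Brioschi determinants and normalise by (EG - F^2)^2.
M1 = [[-E_qq/2 + F_pq - G_pp/2, E_p/2, F_p - E_q/2], [F_q - G_p/2, E, F], [G_q/2, F, G]] = [[6, -9/16, 3], [-3/2, 73/64, -3/4], [8, -3/4, 5]]; det M1 = 6
M2 = [[0, E_q/2, G_p/2], [E_q/2, E, F], [G_p/2, F, G]] = [[0, 0, 0], [0, 73/64, -3/4], [0, -3/4, 5]]; det M2 = 0
det M1 - det M2 = 6; K = 6 / (329/64)^2 = 24576/108241

Answer: K = 24576/108241


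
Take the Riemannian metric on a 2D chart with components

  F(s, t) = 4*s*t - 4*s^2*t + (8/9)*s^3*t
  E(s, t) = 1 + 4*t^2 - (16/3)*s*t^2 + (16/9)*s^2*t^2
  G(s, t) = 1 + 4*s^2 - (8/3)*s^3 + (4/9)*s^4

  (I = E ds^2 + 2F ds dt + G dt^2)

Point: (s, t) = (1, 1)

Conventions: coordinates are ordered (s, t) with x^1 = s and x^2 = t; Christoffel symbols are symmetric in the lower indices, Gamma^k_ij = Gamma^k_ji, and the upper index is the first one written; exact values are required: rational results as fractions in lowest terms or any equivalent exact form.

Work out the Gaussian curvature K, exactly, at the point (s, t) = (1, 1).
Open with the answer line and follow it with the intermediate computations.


Answer: K = -36/841

E = 13/9, F = 8/9, G = 25/9, EG - F^2 = 29/9 at the point
E_s = -16/9, E_t = 8/9, F_s = -4/3, F_t = 8/9, G_s = 16/9, G_t = 0
E_tt = 8/9, F_st = -4/3, G_ss = -8/3
K follows from Brioschi's formula, (det M1 - det M2)/(EG - F^2)^2.
M1 = [[-E_tt/2 + F_st - G_ss/2, E_s/2, F_s - E_t/2], [F_t - G_s/2, E, F], [G_t/2, F, G]] = [[-4/9, -8/9, -16/9], [0, 13/9, 8/9], [0, 8/9, 25/9]]; det M1 = -116/81
M2 = [[0, E_t/2, G_s/2], [E_t/2, E, F], [G_s/2, F, G]] = [[0, 4/9, 8/9], [4/9, 13/9, 8/9], [8/9, 8/9, 25/9]]; det M2 = -80/81
det M1 - det M2 = -4/9; K = -4/9 / (29/9)^2 = -36/841


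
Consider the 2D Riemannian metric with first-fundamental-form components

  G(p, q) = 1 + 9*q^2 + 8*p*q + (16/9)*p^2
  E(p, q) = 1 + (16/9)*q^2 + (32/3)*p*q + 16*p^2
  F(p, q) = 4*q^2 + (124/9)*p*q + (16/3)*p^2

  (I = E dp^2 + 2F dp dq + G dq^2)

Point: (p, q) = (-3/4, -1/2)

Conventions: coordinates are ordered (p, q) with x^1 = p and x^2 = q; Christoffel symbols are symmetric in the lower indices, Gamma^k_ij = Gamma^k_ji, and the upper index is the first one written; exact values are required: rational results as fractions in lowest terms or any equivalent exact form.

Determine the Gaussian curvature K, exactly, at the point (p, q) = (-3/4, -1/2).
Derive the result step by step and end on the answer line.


E = 130/9, F = 55/6, G = 29/4, EG - F^2 = 745/36 at the point
E_p = -88/3, E_q = -88/9, F_p = -134/9, F_q = -43/3, G_p = -20/3, G_q = -15
E_qq = 32/9, F_pq = 124/9, G_pp = 32/9
By Brioschi, K is (det M1 - det M2) divided by (EG - F^2) squared.
M1 = [[-E_qq/2 + F_pq - G_pp/2, E_p/2, F_p - E_q/2], [F_q - G_p/2, E, F], [G_q/2, F, G]] = [[92/9, -44/3, -10], [-11, 130/9, 55/6], [-15/2, 55/6, 29/4]]; det M1 = -2008/81
M2 = [[0, E_q/2, G_p/2], [E_q/2, E, F], [G_p/2, F, G]] = [[0, -44/9, -10/3], [-44/9, 130/9, 55/6], [-10/3, 55/6, 29/4]]; det M2 = -2836/81
det M1 - det M2 = 92/9; K = 92/9 / (745/36)^2 = 13248/555025

Answer: K = 13248/555025
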